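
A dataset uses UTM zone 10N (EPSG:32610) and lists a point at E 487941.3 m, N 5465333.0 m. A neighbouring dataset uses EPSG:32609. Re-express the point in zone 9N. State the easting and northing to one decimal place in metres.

E 923685.4 m, N 5481709.2 m

UTM 10N → geographic: φ = 49.34059963°, λ = -123.16600068°.
UTM 9N (λ₀ = -129°) forward: E = 923685.369 m, N = 5481709.236 m.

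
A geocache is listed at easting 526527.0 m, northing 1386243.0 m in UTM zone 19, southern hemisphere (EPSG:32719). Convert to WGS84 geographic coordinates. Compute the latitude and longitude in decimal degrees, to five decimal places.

lat -77.59800°, lon -67.89350°

Zone 19S: λ₀ = -69°, k₀ = 0.9996, false easting 500000 m, false northing 10000000 m.
Meridian distance M = (N − FN)/k₀ = -8617203.9 m.
Inverse transverse Mercator on WGS84 gives φ = -77.59799997°, λ = -67.89349933°.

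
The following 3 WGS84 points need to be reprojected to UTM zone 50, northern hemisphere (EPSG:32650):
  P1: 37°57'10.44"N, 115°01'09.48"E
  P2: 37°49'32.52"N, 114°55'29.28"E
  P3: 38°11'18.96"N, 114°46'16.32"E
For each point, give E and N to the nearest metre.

UTM zone 50N: λ₀ = 117°, k₀ = 0.9996.
P1 (37.9529°, 115.0193°) → (325980.143, 4202439.520) m.
P2 (37.8257°, 114.9248°) → (317362.604, 4188505.212) m.
P3 (38.1886°, 114.7712°) → (304807.816, 4229088.766) m.

P1: E 325980 m, N 4202440 m; P2: E 317363 m, N 4188505 m; P3: E 304808 m, N 4229089 m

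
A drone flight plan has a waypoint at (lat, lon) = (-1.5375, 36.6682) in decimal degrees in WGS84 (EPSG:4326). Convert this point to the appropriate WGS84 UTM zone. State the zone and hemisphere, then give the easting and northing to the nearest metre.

Longitude 36.6682° lies in the 6° band [36°, 42°), giving zone 37; latitude is south of the equator, so 37S.
Zone 37 central meridian λ₀ = 6×37 − 183 = 39°; Δλ = -2.3318°.
Transverse Mercator on WGS84 with k₀ = 0.9996 gives E = 240549.822 m, N = 9829917.930 m.

Zone 37S: E 240550 m, N 9829918 m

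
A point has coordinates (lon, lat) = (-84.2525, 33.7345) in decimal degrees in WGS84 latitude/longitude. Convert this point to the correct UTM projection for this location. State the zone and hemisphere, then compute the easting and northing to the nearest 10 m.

Zone 16N: E 754550 m, N 3736110 m

Longitude -84.2525° lies in the 6° band [-90°, -84°), giving zone 16; latitude is north of the equator, so 16N.
Zone 16 central meridian λ₀ = 6×16 − 183 = -87°; Δλ = +2.7475°.
Transverse Mercator on WGS84 with k₀ = 0.9996 gives E = 754549.994 m, N = 3736109.451 m.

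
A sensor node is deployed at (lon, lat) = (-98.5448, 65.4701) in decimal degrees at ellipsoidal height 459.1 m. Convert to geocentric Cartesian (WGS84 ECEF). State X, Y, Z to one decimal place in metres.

WGS84: a = 6378137 m, e² = 0.006694380; N(φ) = a/√(1−e²sin²φ) = 6395879.817 m.
X = (N+h)·cosφ·cosλ = -394569.576 m; Y = (N+h)·cosφ·sinλ = -2626078.872 m; Z = (N(1−e²)+h)·sinφ = 5780083.631 m.

X -394569.6 m, Y -2626078.9 m, Z 5780083.6 m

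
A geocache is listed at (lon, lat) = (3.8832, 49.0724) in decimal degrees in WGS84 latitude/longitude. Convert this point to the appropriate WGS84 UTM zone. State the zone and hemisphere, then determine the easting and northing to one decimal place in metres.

Zone 31N: E 564505.4 m, N 5435879.8 m

Longitude 3.8832° lies in the 6° band [0°, 6°), giving zone 31; latitude is north of the equator, so 31N.
Zone 31 central meridian λ₀ = 6×31 − 183 = 3°; Δλ = +0.8832°.
Transverse Mercator on WGS84 with k₀ = 0.9996 gives E = 564505.435 m, N = 5435879.839 m.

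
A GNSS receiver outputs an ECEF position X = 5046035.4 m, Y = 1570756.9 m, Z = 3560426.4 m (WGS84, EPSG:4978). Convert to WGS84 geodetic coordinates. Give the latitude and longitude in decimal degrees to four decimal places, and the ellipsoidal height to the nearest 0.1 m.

lat 34.1468°, lon 17.2906°, h 876.2 m

λ = atan2(Y, X) = 17.29060012°; p = √(X²+Y²) = 5284860.5 m.
Bowring's method on WGS84 (a = 6378137 m, b = 6356752.314 m) gives φ = 34.14679992°, h = 876.167 m.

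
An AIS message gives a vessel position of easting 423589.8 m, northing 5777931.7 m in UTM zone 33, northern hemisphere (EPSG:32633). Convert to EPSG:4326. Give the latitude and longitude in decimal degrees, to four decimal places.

lat 52.1466°, lon 13.8833°

Zone 33N: λ₀ = 15°, k₀ = 0.9996, false easting 500000 m.
Meridian distance M = (N − FN)/k₀ = 5780243.8 m.
Inverse transverse Mercator on WGS84 gives φ = 52.14660037°, λ = 13.88329995°.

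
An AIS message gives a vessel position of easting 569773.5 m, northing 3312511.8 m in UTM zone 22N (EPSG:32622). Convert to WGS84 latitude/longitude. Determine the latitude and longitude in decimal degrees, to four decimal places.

lat 29.9414°, lon -50.2770°

Zone 22N: λ₀ = -51°, k₀ = 0.9996, false easting 500000 m.
Meridian distance M = (N − FN)/k₀ = 3313837.3 m.
Inverse transverse Mercator on WGS84 gives φ = 29.94140039°, λ = -50.27700047°.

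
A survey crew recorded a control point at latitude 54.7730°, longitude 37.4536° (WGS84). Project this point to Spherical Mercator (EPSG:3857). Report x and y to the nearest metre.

x 4169316 m, y 7317934 m

Web Mercator is spherical with R = a = 6378137 m.
x = R·λ = 6378137 × 0.653688637 = 4169315.680 m.
y = R·ln tan(π/4 + φ/2) = 6378137 × 1.147346646 = 7317934.098 m.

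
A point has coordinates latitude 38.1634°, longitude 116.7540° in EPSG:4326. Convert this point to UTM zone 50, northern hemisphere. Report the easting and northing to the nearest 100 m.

Zone 50 central meridian λ₀ = 6×50 − 183 = 117°; Δλ = -0.2460°.
Transverse Mercator on WGS84 with k₀ = 0.9996 gives E = 478449.852 m, N = 4223973.428 m.

E 478400 m, N 4224000 m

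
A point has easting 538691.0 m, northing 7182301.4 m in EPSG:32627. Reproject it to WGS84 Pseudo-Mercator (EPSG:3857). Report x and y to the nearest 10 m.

Unproject from UTM 27N (λ₀ = -21°) → φ = 64.76310027°, λ = -20.18670019°.
Web Mercator (R = 6378137 m): x = -2247173.186 m, y = 9546245.935 m.

x -2247170 m, y 9546250 m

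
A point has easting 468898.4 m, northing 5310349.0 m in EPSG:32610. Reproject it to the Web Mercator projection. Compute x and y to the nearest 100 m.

x -13738700 m, y 6097800 m

Unproject from UTM 10N (λ₀ = -123°) → φ = 47.94570027°, λ = -123.41650016°.
Web Mercator (R = 6378137 m): x = -13738661.953 m, y = 6097826.044 m.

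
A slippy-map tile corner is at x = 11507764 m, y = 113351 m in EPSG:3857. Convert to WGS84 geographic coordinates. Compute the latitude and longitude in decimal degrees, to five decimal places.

R = 6378137 m. λ = x/R = 103.37600287°.
φ = 2·arctan(exp(y/R)) − 90° = 2·arctan(1.01793) − 90° = 1.01819576°.

lat 1.01820°, lon 103.37600°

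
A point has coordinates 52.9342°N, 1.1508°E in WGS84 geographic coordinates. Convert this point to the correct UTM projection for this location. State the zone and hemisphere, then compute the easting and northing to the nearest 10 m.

Zone 31N: E 375720 m, N 5866550 m

Longitude 1.1508° lies in the 6° band [0°, 6°), giving zone 31; latitude is north of the equator, so 31N.
Zone 31 central meridian λ₀ = 6×31 − 183 = 3°; Δλ = -1.8492°.
Transverse Mercator on WGS84 with k₀ = 0.9996 gives E = 375716.797 m, N = 5866551.456 m.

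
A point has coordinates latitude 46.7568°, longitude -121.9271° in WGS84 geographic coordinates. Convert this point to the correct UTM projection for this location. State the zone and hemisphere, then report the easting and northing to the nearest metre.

Zone 10N: E 581937 m, N 5178698 m

Longitude -121.9271° lies in the 6° band [-126°, -120°), giving zone 10; latitude is north of the equator, so 10N.
Zone 10 central meridian λ₀ = 6×10 − 183 = -123°; Δλ = +1.0729°.
Transverse Mercator on WGS84 with k₀ = 0.9996 gives E = 581936.934 m, N = 5178697.625 m.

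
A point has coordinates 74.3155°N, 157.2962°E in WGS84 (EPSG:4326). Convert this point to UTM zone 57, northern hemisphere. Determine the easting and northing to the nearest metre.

E 448593 m, N 8247973 m

Zone 57 central meridian λ₀ = 6×57 − 183 = 159°; Δλ = -1.7038°.
Transverse Mercator on WGS84 with k₀ = 0.9996 gives E = 448592.870 m, N = 8247972.873 m.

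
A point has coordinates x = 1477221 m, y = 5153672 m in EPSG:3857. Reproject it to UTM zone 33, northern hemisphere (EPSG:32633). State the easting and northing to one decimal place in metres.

E 356622.2 m, N 4645805.0 m

Web Mercator inverse (R = 6378137 m) → φ = 41.95119839°, λ = 13.27010202°.
UTM 33N forward: E = 356622.195 m, N = 4645805.031 m.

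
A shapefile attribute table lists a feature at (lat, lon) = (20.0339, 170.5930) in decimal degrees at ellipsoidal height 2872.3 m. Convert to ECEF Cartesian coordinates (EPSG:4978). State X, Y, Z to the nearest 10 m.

X -5916600 m, Y 980230 m, Z 2172210 m

WGS84: a = 6378137 m, e² = 0.006694380; N(φ) = a/√(1−e²sin²φ) = 6380643.942 m.
X = (N+h)·cosφ·cosλ = -5916600.456 m; Y = (N+h)·cosφ·sinλ = 980229.529 m; Z = (N(1−e²)+h)·sinφ = 2172206.945 m.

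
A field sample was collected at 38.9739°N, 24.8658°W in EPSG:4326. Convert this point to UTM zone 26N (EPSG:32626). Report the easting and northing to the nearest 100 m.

E 684900 m, N 4316000 m

Zone 26 central meridian λ₀ = 6×26 − 183 = -27°; Δλ = +2.1342°.
Transverse Mercator on WGS84 with k₀ = 0.9996 gives E = 684881.020 m, N = 4316046.522 m.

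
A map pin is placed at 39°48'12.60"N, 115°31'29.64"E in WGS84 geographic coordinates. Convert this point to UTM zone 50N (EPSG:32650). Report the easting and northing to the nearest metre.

Zone 50 central meridian λ₀ = 6×50 − 183 = 117°; Δλ = -1.4751°.
Transverse Mercator on WGS84 with k₀ = 0.9996 gives E = 373723.182 m, N = 4406988.726 m.

E 373723 m, N 4406989 m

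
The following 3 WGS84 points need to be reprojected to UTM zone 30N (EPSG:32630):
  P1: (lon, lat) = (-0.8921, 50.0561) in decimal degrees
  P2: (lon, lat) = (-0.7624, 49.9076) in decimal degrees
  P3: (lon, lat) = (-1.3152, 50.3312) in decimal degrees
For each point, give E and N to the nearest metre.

P1: E 650885 m, N 5546997 m; P2: E 660662 m, N 5530758 m; P3: E 619910 m, N 5576813 m

UTM zone 30N: λ₀ = -3°, k₀ = 0.9996.
P1 (50.0561°, -0.8921°) → (650885.223, 5546996.544) m.
P2 (49.9076°, -0.7624°) → (660662.460, 5530757.882) m.
P3 (50.3312°, -1.3152°) → (619909.981, 5576813.328) m.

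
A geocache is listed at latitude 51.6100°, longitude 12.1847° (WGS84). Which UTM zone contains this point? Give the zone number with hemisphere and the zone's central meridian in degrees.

UTM zone = ⌊(λ + 180)/6⌋ + 1; 12.1847° ∈ [12°, 18°) → zone 33.
Hemisphere: N (φ ≥ 0).
Central meridian λ₀ = 6×33 − 183 = 15°.

Zone 33N, central meridian 15°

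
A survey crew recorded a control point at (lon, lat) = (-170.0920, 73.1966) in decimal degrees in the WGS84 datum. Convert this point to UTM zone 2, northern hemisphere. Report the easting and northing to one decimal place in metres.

E 529297.8 m, N 8122633.6 m

Zone 2 central meridian λ₀ = 6×2 − 183 = -171°; Δλ = +0.9080°.
Transverse Mercator on WGS84 with k₀ = 0.9996 gives E = 529297.828 m, N = 8122633.552 m.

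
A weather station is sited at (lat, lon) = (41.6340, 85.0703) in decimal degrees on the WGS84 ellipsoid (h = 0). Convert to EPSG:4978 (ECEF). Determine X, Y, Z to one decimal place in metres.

X 410254.8 m, Y 4756443.5 m, Z 4215307.2 m

WGS84: a = 6378137 m, e² = 0.006694380; N(φ) = a/√(1−e²sin²φ) = 6387581.039 m.
X = (N+h)·cosφ·cosλ = 410254.848 m; Y = (N+h)·cosφ·sinλ = 4756443.517 m; Z = (N(1−e²)+h)·sinφ = 4215307.195 m.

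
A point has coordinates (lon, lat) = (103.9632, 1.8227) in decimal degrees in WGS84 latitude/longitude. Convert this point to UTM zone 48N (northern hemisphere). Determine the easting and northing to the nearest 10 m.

Zone 48 central meridian λ₀ = 6×48 − 183 = 105°; Δλ = -1.0368°.
Transverse Mercator on WGS84 with k₀ = 0.9996 gives E = 384681.777 m, N = 201496.986 m.

E 384680 m, N 201500 m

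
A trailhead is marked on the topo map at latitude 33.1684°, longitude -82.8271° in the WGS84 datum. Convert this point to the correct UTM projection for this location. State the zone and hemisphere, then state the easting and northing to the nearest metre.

Zone 17N: E 329633 m, N 3671442 m

Longitude -82.8271° lies in the 6° band [-84°, -78°), giving zone 17; latitude is north of the equator, so 17N.
Zone 17 central meridian λ₀ = 6×17 − 183 = -81°; Δλ = -1.8271°.
Transverse Mercator on WGS84 with k₀ = 0.9996 gives E = 329633.226 m, N = 3671442.492 m.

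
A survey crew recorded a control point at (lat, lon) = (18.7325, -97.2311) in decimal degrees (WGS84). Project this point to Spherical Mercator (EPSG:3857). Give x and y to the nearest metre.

x -10823717 m, y 2123467 m

Web Mercator is spherical with R = a = 6378137 m.
x = R·λ = 6378137 × -1.697002830 = -10823716.541 m.
y = R·ln tan(π/4 + φ/2) = 6378137 × 0.332929082 = 2123467.298 m.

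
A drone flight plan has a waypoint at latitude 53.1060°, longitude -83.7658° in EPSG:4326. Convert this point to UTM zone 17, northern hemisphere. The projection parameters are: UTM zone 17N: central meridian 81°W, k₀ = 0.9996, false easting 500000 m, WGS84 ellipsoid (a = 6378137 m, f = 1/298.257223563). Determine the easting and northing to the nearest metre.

Zone 17 central meridian λ₀ = 6×17 − 183 = -81°; Δλ = -2.7658°.
Transverse Mercator on WGS84 with k₀ = 0.9996 gives E = 314861.085 m, N = 5887637.164 m.

E 314861 m, N 5887637 m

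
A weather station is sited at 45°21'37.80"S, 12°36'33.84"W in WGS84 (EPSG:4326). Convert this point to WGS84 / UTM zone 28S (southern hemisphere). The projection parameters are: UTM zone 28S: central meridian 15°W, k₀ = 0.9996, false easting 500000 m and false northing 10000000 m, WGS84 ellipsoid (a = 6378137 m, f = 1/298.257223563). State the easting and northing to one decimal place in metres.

Zone 28 central meridian λ₀ = 6×28 − 183 = -15°; Δλ = +2.3906°.
Transverse Mercator on WGS84 with k₀ = 0.9996 gives E = 687229.977 m, N = 4974221.278 m.

E 687230.0 m, N 4974221.3 m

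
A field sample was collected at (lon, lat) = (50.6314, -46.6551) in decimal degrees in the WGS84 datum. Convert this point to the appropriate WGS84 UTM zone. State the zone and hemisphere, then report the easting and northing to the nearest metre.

Longitude 50.6314° lies in the 6° band [48°, 54°), giving zone 39; latitude is south of the equator, so 39S.
Zone 39 central meridian λ₀ = 6×39 − 183 = 51°; Δλ = -0.3686°.
Transverse Mercator on WGS84 with k₀ = 0.9996 gives E = 471797.165 m, N = 4833096.242 m.

Zone 39S: E 471797 m, N 4833096 m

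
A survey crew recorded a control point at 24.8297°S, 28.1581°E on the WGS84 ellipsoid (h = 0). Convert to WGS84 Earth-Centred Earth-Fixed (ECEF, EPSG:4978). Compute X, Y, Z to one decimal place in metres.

WGS84: a = 6378137 m, e² = 0.006694380; N(φ) = a/√(1−e²sin²φ) = 6381904.883 m.
X = (N+h)·cosφ·cosλ = 5106475.525 m; Y = (N+h)·cosφ·sinλ = 2733262.067 m; Z = (N(1−e²)+h)·sinφ = -2661965.681 m.

X 5106475.5 m, Y 2733262.1 m, Z -2661965.7 m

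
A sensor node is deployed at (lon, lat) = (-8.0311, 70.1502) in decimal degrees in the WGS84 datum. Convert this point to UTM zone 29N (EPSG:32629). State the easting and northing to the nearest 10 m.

E 536720 m, N 7782920 m

Zone 29 central meridian λ₀ = 6×29 − 183 = -9°; Δλ = +0.9689°.
Transverse Mercator on WGS84 with k₀ = 0.9996 gives E = 536716.498 m, N = 7782915.202 m.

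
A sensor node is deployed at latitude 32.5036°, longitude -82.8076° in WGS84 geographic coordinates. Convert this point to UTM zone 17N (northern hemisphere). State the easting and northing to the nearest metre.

E 330190 m, N 3597698 m

Zone 17 central meridian λ₀ = 6×17 − 183 = -81°; Δλ = -1.8076°.
Transverse Mercator on WGS84 with k₀ = 0.9996 gives E = 330190.327 m, N = 3597697.837 m.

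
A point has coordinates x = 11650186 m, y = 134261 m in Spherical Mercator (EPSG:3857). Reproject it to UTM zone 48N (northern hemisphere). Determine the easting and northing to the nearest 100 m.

Web Mercator inverse (R = 6378137 m) → φ = 1.20599802°, λ = 104.65540147°.
UTM 48N forward: E = 461663.016 m, N = 133301.641 m.

E 461700 m, N 133300 m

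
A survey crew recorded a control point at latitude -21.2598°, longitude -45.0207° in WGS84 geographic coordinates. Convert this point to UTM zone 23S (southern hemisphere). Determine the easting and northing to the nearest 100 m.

Zone 23 central meridian λ₀ = 6×23 − 183 = -45°; Δλ = -0.0207°.
Transverse Mercator on WGS84 with k₀ = 0.9996 gives E = 497852.418 m, N = 7649099.003 m.

E 497900 m, N 7649100 m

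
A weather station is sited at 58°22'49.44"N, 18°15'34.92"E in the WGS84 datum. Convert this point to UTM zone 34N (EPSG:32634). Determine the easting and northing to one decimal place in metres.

E 339771.9 m, N 6474326.3 m

Zone 34 central meridian λ₀ = 6×34 − 183 = 21°; Δλ = -2.7403°.
Transverse Mercator on WGS84 with k₀ = 0.9996 gives E = 339771.888 m, N = 6474326.328 m.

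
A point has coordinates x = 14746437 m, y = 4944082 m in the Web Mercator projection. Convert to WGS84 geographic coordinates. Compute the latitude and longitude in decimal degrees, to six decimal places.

lat 40.535599°, lon 132.469497°

R = 6378137 m. λ = x/R = 132.46949743°.
φ = 2·arctan(exp(y/R)) − 90° = 2·arctan(2.17094) − 90° = 40.53559853°.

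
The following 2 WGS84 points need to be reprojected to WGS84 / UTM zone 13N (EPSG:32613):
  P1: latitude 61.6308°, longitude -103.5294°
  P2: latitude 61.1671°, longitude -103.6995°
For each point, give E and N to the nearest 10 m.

P1: E 577950 m, N 6833930 m; P2: E 569970 m, N 6782100 m

UTM zone 13N: λ₀ = -105°, k₀ = 0.9996.
P1 (61.6308°, -103.5294°) → (577951.806, 6833932.327) m.
P2 (61.1671°, -103.6995°) → (569965.620, 6782095.585) m.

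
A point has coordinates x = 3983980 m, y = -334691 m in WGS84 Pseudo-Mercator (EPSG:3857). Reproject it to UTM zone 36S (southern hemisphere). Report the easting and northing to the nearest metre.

E 810011 m, N 9667436 m

Web Mercator inverse (R = 6378137 m) → φ = -3.00520154°, λ = 35.78870126°.
UTM 36S forward: E = 810011.305 m, N = 9667436.111 m.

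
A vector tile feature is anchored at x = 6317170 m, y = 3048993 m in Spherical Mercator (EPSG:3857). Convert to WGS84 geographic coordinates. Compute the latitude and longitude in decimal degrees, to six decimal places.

lat 26.402296°, lon 56.748104°

R = 6378137 m. λ = x/R = 56.74810363°.
φ = 2·arctan(exp(y/R)) − 90° = 2·arctan(1.61291) − 90° = 26.40229642°.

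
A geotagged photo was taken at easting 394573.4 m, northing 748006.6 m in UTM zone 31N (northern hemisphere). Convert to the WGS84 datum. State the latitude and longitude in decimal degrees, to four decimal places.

lat 6.7662°, lon 2.0460°

Zone 31N: λ₀ = 3°, k₀ = 0.9996, false easting 500000 m.
Meridian distance M = (N − FN)/k₀ = 748305.9 m.
Inverse transverse Mercator on WGS84 gives φ = 6.76619973°, λ = 2.04600020°.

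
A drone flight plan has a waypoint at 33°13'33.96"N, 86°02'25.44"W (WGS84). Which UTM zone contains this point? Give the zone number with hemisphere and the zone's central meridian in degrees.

UTM zone = ⌊(λ + 180)/6⌋ + 1; -86.0404° ∈ [-90°, -84°) → zone 16.
Hemisphere: N (φ ≥ 0).
Central meridian λ₀ = 6×16 − 183 = -87°.

Zone 16N, central meridian -87°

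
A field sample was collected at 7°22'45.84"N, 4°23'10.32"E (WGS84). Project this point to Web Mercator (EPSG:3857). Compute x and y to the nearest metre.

Web Mercator is spherical with R = a = 6378137 m.
x = R·λ = 6378137 × 0.076553632 = 488269.551 m.
y = R·ln tan(π/4 + φ/2) = 6378137 × 0.129152388 = 823751.623 m.

x 488270 m, y 823752 m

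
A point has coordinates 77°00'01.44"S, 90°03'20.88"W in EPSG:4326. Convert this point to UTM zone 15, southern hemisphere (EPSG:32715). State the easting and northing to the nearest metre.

E 573901 m, N 1451332 m

Zone 15 central meridian λ₀ = 6×15 − 183 = -93°; Δλ = +2.9442°.
Transverse Mercator on WGS84 with k₀ = 0.9996 gives E = 573901.349 m, N = 1451331.666 m.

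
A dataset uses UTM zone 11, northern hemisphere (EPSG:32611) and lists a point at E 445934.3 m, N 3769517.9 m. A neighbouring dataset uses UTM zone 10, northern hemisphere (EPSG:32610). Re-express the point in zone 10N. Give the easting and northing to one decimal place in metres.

UTM 11N → geographic: φ = 34.06499973°, λ = -117.58589997°.
UTM 10N (λ₀ = -123°) forward: E = 999878.085 m, N = 3782615.737 m.

E 999878.1 m, N 3782615.7 m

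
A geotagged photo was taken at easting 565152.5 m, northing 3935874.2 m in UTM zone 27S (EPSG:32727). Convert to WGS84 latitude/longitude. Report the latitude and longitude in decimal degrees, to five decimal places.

lat -54.72020°, lon -19.98850°

Zone 27S: λ₀ = -21°, k₀ = 0.9996, false easting 500000 m, false northing 10000000 m.
Meridian distance M = (N − FN)/k₀ = -6066552.4 m.
Inverse transverse Mercator on WGS84 gives φ = -54.72020021°, λ = -19.98850045°.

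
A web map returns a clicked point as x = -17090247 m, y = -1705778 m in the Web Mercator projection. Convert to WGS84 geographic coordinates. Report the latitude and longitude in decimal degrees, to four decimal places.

lat -15.1438°, lon -153.5243°

R = 6378137 m. λ = x/R = -153.52430089°.
φ = 2·arctan(exp(y/R)) − 90° = 2·arctan(0.76534) − 90° = -15.14379855°.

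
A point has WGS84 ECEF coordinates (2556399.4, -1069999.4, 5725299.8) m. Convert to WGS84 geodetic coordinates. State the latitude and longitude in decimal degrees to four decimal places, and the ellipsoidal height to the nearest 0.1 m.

λ = atan2(Y, X) = -22.71209941°; p = √(X²+Y²) = 2771295.1 m.
Bowring's method on WGS84 (a = 6378137 m, b = 6356752.314 m) gives φ = 64.32160008°, h = -45.565 m.

lat 64.3216°, lon -22.7121°, h -45.6 m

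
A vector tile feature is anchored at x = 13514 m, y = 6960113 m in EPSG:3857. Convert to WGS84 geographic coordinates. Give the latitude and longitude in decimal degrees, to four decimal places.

lat 52.8761°, lon 0.1214°

R = 6378137 m. λ = x/R = 0.12139833°.
φ = 2·arctan(exp(y/R)) − 90° = 2·arctan(2.97798) − 90° = 52.87610229°.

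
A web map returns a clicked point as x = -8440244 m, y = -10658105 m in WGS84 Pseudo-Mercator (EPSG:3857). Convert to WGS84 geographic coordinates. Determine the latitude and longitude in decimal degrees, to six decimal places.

lat -68.699601°, lon -75.820002°

R = 6378137 m. λ = x/R = -75.82000187°.
φ = 2·arctan(exp(y/R)) − 90° = 2·arctan(0.18805) − 90° = -68.69960111°.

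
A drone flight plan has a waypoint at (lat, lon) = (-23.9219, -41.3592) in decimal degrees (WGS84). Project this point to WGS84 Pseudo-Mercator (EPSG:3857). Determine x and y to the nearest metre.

x -4604085 m, y -2743894 m

Web Mercator is spherical with R = a = 6378137 m.
x = R·λ = 6378137 × -0.721854216 = -4604085.084 m.
y = R·ln tan(π/4 + φ/2) = 6378137 × -0.430203078 = -2743894.168 m.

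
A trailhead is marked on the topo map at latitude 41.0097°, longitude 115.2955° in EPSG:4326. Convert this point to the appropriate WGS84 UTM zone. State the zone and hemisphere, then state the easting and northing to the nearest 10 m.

Longitude 115.2955° lies in the 6° band [114°, 120°), giving zone 50; latitude is north of the equator, so 50N.
Zone 50 central meridian λ₀ = 6×50 − 183 = 117°; Δλ = -1.7045°.
Transverse Mercator on WGS84 with k₀ = 0.9996 gives E = 356666.979 m, N = 4541233.078 m.

Zone 50N: E 356670 m, N 4541230 m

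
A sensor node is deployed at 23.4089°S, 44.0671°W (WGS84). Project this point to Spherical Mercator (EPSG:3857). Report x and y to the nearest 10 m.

x -4905530 m, y -2681540 m

Web Mercator is spherical with R = a = 6378137 m.
x = R·λ = 6378137 × -0.769115987 = -4905527.133 m.
y = R·ln tan(π/4 + φ/2) = 6378137 × -0.420427414 = -2681543.648 m.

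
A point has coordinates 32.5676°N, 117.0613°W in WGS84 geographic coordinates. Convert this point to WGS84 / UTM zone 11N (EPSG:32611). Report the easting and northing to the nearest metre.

Zone 11 central meridian λ₀ = 6×11 − 183 = -117°; Δλ = -0.0613°.
Transverse Mercator on WGS84 with k₀ = 0.9996 gives E = 494245.840 m, N = 3603354.354 m.

E 494246 m, N 3603354 m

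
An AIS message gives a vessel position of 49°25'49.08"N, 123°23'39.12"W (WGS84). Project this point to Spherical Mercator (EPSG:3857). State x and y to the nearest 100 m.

Web Mercator is spherical with R = a = 6378137 m.
x = R·λ = 6378137 × -2.153635068 = -13736179.511 m.
y = R·ln tan(π/4 + φ/2) = 6378137 × 0.995305090 = 6348192.219 m.

x -13736200 m, y 6348200 m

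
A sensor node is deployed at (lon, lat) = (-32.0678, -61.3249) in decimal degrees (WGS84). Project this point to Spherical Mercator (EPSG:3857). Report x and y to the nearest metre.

x -3569771 m, y -8700810 m

Web Mercator is spherical with R = a = 6378137 m.
x = R·λ = 6378137 × -0.559688694 = -3569771.167 m.
y = R·ln tan(π/4 + φ/2) = 6378137 × -1.364161617 = -8700809.682 m.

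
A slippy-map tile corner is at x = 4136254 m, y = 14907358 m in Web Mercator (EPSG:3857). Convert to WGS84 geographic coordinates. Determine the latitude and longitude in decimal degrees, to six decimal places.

R = 6378137 m. λ = x/R = 37.15660187°.
φ = 2·arctan(exp(y/R)) − 90° = 2·arctan(10.35282) − 90° = 78.96560009°.

lat 78.965600°, lon 37.156602°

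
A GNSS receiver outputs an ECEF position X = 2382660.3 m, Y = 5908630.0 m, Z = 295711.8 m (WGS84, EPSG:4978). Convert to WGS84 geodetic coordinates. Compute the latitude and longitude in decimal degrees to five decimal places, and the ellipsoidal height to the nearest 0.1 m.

lat 2.67540°, lon 68.03820°, h -283.6 m

λ = atan2(Y, X) = 68.03819985°; p = √(X²+Y²) = 6370948.0 m.
Bowring's method on WGS84 (a = 6378137 m, b = 6356752.314 m) gives φ = 2.67539962°, h = -283.645 m.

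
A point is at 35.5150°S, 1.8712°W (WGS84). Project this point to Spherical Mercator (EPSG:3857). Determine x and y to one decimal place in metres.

x -208301.0 m, y -4234089.7 m

Web Mercator is spherical with R = a = 6378137 m.
x = R·λ = 6378137 × -0.032658601 = -208301.031 m.
y = R·ln tan(π/4 + φ/2) = 6378137 × -0.663844271 = -4234089.705 m.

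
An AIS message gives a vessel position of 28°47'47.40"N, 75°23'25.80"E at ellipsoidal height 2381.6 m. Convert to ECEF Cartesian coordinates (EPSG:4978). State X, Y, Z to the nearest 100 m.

WGS84: a = 6378137 m, e² = 0.006694380; N(φ) = a/√(1−e²sin²φ) = 6383096.456 m.
X = (N+h)·cosφ·cosλ = 1411433.855 m; Y = (N+h)·cosφ·sinλ = 5414897.201 m; Z = (N(1−e²)+h)·sinφ = 3055302.223 m.

X 1411400 m, Y 5414900 m, Z 3055300 m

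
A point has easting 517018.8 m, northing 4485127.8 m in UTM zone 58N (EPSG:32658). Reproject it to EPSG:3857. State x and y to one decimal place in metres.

Unproject from UTM 58N (λ₀ = 165°) → φ = 40.51669986°, λ = 165.20089982°.
Web Mercator (R = 6378137 m): x = 18390080.046 m, y = 4941314.252 m.

x 18390080.0 m, y 4941314.3 m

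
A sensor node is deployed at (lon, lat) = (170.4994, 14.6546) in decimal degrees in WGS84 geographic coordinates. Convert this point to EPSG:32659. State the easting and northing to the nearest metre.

Zone 59 central meridian λ₀ = 6×59 − 183 = 171°; Δλ = -0.5006°.
Transverse Mercator on WGS84 with k₀ = 0.9996 gives E = 446095.744 m, N = 1620183.372 m.

E 446096 m, N 1620183 m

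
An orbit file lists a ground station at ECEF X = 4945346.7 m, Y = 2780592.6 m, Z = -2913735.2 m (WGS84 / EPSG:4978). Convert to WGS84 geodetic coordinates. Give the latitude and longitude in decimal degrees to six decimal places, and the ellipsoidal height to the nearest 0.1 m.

lat -27.340400°, lon 29.347500°, h 4274.8 m

λ = atan2(Y, X) = 29.34749997°; p = √(X²+Y²) = 5673460.1 m.
Bowring's method on WGS84 (a = 6378137 m, b = 6356752.314 m) gives φ = -27.34039992°, h = 4274.830 m.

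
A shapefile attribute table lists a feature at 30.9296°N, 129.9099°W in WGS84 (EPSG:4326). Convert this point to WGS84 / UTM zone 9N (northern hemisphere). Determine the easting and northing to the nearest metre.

E 413070 m, N 3422155 m

Zone 9 central meridian λ₀ = 6×9 − 183 = -129°; Δλ = -0.9099°.
Transverse Mercator on WGS84 with k₀ = 0.9996 gives E = 413069.946 m, N = 3422154.688 m.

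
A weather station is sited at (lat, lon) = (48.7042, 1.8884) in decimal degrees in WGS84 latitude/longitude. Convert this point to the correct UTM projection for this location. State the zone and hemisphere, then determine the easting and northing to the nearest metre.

Zone 31N: E 418215 m, N 5395170 m

Longitude 1.8884° lies in the 6° band [0°, 6°), giving zone 31; latitude is north of the equator, so 31N.
Zone 31 central meridian λ₀ = 6×31 − 183 = 3°; Δλ = -1.1116°.
Transverse Mercator on WGS84 with k₀ = 0.9996 gives E = 418215.046 m, N = 5395170.042 m.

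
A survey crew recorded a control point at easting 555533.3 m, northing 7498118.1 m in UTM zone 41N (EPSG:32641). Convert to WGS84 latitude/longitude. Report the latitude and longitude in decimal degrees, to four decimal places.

lat 67.5934°, lon 64.3056°

Zone 41N: λ₀ = 63°, k₀ = 0.9996, false easting 500000 m.
Meridian distance M = (N − FN)/k₀ = 7501118.5 m.
Inverse transverse Mercator on WGS84 gives φ = 67.59339971°, λ = 64.30559991°.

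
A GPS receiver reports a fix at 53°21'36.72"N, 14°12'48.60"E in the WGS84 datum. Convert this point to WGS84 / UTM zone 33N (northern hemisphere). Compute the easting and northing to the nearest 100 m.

E 447700 m, N 5912600 m

Zone 33 central meridian λ₀ = 6×33 − 183 = 15°; Δλ = -0.7865°.
Transverse Mercator on WGS84 with k₀ = 0.9996 gives E = 447658.490 m, N = 5912629.296 m.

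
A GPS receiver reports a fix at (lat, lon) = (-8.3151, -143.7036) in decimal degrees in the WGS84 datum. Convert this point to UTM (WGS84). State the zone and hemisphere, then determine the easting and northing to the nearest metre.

Zone 7S: E 202192 m, N 9079850 m

Longitude -143.7036° lies in the 6° band [-144°, -138°), giving zone 7; latitude is south of the equator, so 7S.
Zone 7 central meridian λ₀ = 6×7 − 183 = -141°; Δλ = -2.7036°.
Transverse Mercator on WGS84 with k₀ = 0.9996 gives E = 202192.093 m, N = 9079850.400 m.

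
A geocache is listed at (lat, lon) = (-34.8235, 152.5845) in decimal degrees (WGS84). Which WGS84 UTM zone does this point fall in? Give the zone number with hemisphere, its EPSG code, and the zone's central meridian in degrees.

Zone 56S (EPSG:32756), central meridian 153°

UTM zone = ⌊(λ + 180)/6⌋ + 1; 152.5845° ∈ [150°, 156°) → zone 56.
Hemisphere: S (φ < 0).
Central meridian λ₀ = 6×56 − 183 = 153°.
EPSG code: 32756.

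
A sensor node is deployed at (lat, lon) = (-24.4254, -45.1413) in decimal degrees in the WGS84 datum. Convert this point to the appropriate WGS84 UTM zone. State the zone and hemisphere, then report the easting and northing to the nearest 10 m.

Zone 23S: E 485680 m, N 7298670 m

Longitude -45.1413° lies in the 6° band [-48°, -42°), giving zone 23; latitude is south of the equator, so 23S.
Zone 23 central meridian λ₀ = 6×23 − 183 = -45°; Δλ = -0.1413°.
Transverse Mercator on WGS84 with k₀ = 0.9996 gives E = 485675.853 m, N = 7298667.146 m.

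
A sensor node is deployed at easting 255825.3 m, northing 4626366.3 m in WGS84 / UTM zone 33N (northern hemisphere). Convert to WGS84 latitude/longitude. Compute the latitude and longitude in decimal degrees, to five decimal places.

Zone 33N: λ₀ = 15°, k₀ = 0.9996, false easting 500000 m.
Meridian distance M = (N − FN)/k₀ = 4628217.6 m.
Inverse transverse Mercator on WGS84 gives φ = 41.75160009°, λ = 12.06319978°.

lat 41.75160°, lon 12.06320°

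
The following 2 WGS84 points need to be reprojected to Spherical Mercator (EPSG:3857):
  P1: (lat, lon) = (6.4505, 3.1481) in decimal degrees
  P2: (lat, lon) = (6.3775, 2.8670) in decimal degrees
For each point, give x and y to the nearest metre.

P1: x 350445 m, y 719588 m; P2: x 319153 m, y 711411 m

Web Mercator: x = R·λ, y = R·ln tan(π/4+φ/2), R = 6378137 m.
P1 (6.4505°, 3.1481°) → (350444.889, 719588.092) m.
P2 (6.3775°, 2.8670°) → (319152.980, 711410.583) m.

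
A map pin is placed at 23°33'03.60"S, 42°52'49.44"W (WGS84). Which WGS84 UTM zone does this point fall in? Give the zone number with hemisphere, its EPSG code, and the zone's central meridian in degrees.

Zone 23S (EPSG:32723), central meridian -45°

UTM zone = ⌊(λ + 180)/6⌋ + 1; -42.8804° ∈ [-48°, -42°) → zone 23.
Hemisphere: S (φ < 0).
Central meridian λ₀ = 6×23 − 183 = -45°.
EPSG code: 32723.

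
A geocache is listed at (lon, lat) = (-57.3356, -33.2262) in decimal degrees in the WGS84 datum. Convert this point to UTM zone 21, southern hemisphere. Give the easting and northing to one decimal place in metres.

E 468729.8 m, N 6323585.9 m

Zone 21 central meridian λ₀ = 6×21 − 183 = -57°; Δλ = -0.3356°.
Transverse Mercator on WGS84 with k₀ = 0.9996 gives E = 468729.816 m, N = 6323585.866 m.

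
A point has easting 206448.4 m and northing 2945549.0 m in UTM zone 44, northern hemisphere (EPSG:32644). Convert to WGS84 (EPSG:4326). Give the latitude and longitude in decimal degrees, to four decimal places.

Zone 44N: λ₀ = 81°, k₀ = 0.9996, false easting 500000 m.
Meridian distance M = (N − FN)/k₀ = 2946727.7 m.
Inverse transverse Mercator on WGS84 gives φ = 26.60029967°, λ = 78.05240049°.

lat 26.6003°, lon 78.0524°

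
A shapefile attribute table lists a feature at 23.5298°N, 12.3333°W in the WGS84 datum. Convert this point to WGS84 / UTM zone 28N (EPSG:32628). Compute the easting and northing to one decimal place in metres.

E 772276.7 m, N 2604701.3 m

Zone 28 central meridian λ₀ = 6×28 − 183 = -15°; Δλ = +2.6667°.
Transverse Mercator on WGS84 with k₀ = 0.9996 gives E = 772276.714 m, N = 2604701.278 m.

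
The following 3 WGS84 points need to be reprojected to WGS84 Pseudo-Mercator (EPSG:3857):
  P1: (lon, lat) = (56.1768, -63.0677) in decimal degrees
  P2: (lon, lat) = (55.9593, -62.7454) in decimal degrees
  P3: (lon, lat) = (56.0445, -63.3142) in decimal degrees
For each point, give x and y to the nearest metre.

P1: x 6253573 m, y -9116870 m; P2: x 6229361 m, y -9038093 m; P3: x 6238845 m, y -9177711 m

Web Mercator: x = R·λ, y = R·ln tan(π/4+φ/2), R = 6378137 m.
P1 (-63.0677°, 56.1768°) → (6253572.770, -9116870.381) m.
P2 (-62.7454°, 55.9593°) → (6229360.781, -9038092.861) m.
P3 (-63.3142°, 56.0445°) → (6238845.202, -9177711.433) m.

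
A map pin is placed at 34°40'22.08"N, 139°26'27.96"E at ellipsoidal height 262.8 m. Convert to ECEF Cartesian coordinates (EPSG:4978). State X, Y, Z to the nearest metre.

X -3989671 m, Y 3414600 m, Z 3608223 m

WGS84: a = 6378137 m, e² = 0.006694380; N(φ) = a/√(1−e²sin²φ) = 6385057.475 m.
X = (N+h)·cosφ·cosλ = -3989671.123 m; Y = (N+h)·cosφ·sinλ = 3414600.426 m; Z = (N(1−e²)+h)·sinφ = 3608222.909 m.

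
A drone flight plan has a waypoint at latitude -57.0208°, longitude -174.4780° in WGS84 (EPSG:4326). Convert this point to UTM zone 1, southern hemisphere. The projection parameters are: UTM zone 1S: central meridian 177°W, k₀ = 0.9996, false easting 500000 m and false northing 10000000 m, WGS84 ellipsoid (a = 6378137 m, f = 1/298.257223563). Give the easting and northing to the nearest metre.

E 653101 m, N 3677471 m

Zone 1 central meridian λ₀ = 6×1 − 183 = -177°; Δλ = +2.5220°.
Transverse Mercator on WGS84 with k₀ = 0.9996 gives E = 653100.532 m, N = 3677471.397 m.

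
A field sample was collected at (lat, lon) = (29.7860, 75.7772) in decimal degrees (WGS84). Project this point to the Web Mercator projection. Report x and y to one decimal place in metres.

x 8435479.3 m, y 3476071.7 m

Web Mercator is spherical with R = a = 6378137 m.
x = R·λ = 6378137 × 1.322561638 = 8435479.318 m.
y = R·ln tan(π/4 + φ/2) = 6378137 × 0.544997966 = 3476071.691 m.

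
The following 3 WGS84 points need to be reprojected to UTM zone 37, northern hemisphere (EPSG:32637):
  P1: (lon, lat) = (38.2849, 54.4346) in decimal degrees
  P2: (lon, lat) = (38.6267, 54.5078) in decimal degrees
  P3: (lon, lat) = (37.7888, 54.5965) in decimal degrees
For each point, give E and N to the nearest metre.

UTM zone 37N: λ₀ = 39°, k₀ = 0.9996.
P1 (54.4346°, 38.2849°) → (453615.507, 6032112.689) m.
P2 (54.5078°, 38.6267°) → (475829.180, 6040086.241) m.
P3 (54.5965°, 37.7888°) → (421747.651, 6050566.054) m.

P1: E 453616 m, N 6032113 m; P2: E 475829 m, N 6040086 m; P3: E 421748 m, N 6050566 m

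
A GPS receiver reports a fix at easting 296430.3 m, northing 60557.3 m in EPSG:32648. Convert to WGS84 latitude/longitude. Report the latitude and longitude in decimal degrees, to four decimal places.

Zone 48N: λ₀ = 105°, k₀ = 0.9996, false easting 500000 m.
Meridian distance M = (N − FN)/k₀ = 60581.5 m.
Inverse transverse Mercator on WGS84 gives φ = 0.54759967°, λ = 103.17080035°.

lat 0.5476°, lon 103.1708°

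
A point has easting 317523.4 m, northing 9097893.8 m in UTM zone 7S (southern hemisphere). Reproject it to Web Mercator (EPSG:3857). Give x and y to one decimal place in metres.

x -15880426.6 m, y -911194.8 m

Unproject from UTM 7S (λ₀ = -141°) → φ = -8.15769970°, λ = -142.65629960°.
Web Mercator (R = 6378137 m): x = -15880426.630 m, y = -911194.777 m.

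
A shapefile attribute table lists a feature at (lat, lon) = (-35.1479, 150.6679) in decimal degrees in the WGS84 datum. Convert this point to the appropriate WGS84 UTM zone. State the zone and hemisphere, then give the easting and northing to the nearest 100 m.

Longitude 150.6679° lies in the 6° band [150°, 156°), giving zone 56; latitude is south of the equator, so 56S.
Zone 56 central meridian λ₀ = 6×56 − 183 = 153°; Δλ = -2.3321°.
Transverse Mercator on WGS84 with k₀ = 0.9996 gives E = 287555.696 m, N = 6108065.361 m.

Zone 56S: E 287600 m, N 6108100 m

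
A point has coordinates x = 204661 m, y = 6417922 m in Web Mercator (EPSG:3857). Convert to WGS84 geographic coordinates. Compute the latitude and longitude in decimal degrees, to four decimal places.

R = 6378137 m. λ = x/R = 1.83850104°.
φ = 2·arctan(exp(y/R)) − 90° = 2·arctan(2.73529) − 90° = 49.83599870°.

lat 49.8360°, lon 1.8385°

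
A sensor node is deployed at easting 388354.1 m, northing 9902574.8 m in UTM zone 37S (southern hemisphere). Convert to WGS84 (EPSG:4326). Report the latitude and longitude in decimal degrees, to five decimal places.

Zone 37S: λ₀ = 39°, k₀ = 0.9996, false easting 500000 m, false northing 10000000 m.
Meridian distance M = (N − FN)/k₀ = -97464.2 m.
Inverse transverse Mercator on WGS84 gives φ = -0.88129960°, λ = 37.99660019°.

lat -0.88130°, lon 37.99660°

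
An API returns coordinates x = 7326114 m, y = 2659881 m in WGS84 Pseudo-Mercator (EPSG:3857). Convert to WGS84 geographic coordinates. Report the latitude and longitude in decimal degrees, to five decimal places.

lat 23.23020°, lon 65.81160°

R = 6378137 m. λ = x/R = 65.81160179°.
φ = 2·arctan(exp(y/R)) − 90° = 2·arctan(1.51745) − 90° = 23.23019774°.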